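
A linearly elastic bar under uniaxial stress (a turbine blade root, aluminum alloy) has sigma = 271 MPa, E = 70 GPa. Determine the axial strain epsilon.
Model: a linearly elastic bar under uniaxial stress, so epsilon = sigma / E.
Convert to SI units:
  sigma = 271 MPa = 2.71 × 10⁸ Pa
  E = 70 GPa = 7 × 10¹⁰ Pa
Substitute:
  epsilon = (2.71 × 10⁸) / (7 × 10¹⁰)
  epsilon = 0.003871
Final answer: epsilon = 0.003871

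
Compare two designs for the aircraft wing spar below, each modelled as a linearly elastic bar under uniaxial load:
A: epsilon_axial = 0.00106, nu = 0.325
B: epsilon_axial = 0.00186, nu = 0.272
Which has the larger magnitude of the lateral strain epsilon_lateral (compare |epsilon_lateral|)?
Model: a linearly elastic bar under uniaxial load, so epsilon_lateral = -nu·epsilon_axial (SI units).
  A: epsilon_lateral = -(0.325 × 0.00106) = -0.0003445
  B: epsilon_lateral = -(0.272 × 0.00186) = -0.0005059
|epsilon_lateral|: A = 0.0003445, B = 0.0005059, so B is larger in magnitude.
Final answer: B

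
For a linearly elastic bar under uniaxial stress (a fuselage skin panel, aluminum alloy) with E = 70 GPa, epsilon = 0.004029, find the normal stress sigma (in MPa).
Model: a linearly elastic bar under uniaxial stress, so epsilon = sigma / E.
Solve for sigma: sigma = epsilon·E.
Convert to SI units:
  E = 70 GPa = 7 × 10¹⁰ Pa
Substitute:
  sigma = 0.004029 × (7 × 10¹⁰)
  sigma = 2.82 × 10⁸ Pa
Convert: sigma = 2.82 × 10⁸ Pa = 282 MPa
Final answer: sigma = 282 MPa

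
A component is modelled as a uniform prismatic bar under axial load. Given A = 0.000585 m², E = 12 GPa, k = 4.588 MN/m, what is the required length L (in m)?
Model: a uniform prismatic bar under axial load, so k = (A·E) / L.
Solve for L: L = (A·E) / k.
Convert to SI units:
  E = 12 GPa = 1.2 × 10¹⁰ Pa
  k = 4.588 MN/m = 4.588 × 10⁶ N/m
Substitute:
  L = (0.000585 × (1.2 × 10¹⁰)) / (4.588 × 10⁶)
  L = 1.53 m
Final answer: L = 1.53 m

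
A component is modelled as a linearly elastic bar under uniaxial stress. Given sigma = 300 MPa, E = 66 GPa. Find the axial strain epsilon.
Model: a linearly elastic bar under uniaxial stress, so epsilon = sigma / E.
Convert to SI units:
  sigma = 300 MPa = 3 × 10⁸ Pa
  E = 66 GPa = 6.6 × 10¹⁰ Pa
Substitute:
  epsilon = (3 × 10⁸) / (6.6 × 10¹⁰)
  epsilon = 0.004545
Final answer: epsilon = 0.004545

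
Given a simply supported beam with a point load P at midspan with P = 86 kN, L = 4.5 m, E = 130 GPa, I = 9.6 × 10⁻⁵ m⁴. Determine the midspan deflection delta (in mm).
Model: a simply supported beam with a point load P at midspan, so delta = (P·L^3) / (48·E·I).
Convert to SI units:
  P = 86 kN = 86000 N
  E = 130 GPa = 1.3 × 10¹¹ Pa
Substitute:
  delta = (86000 × 4.5^3) / (48 × (1.3 × 10¹¹) × (9.6 × 10⁻⁵))
  delta = 0.01308 m
Convert: delta = 0.01308 m = 13.08 mm
Final answer: delta = 13.08 mm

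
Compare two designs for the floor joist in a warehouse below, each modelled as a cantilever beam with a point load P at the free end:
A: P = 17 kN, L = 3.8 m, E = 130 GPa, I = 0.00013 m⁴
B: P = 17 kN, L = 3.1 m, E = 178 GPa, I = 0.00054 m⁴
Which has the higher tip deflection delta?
Model: a cantilever beam with a point load P at the free end, so delta = (P·L^3) / (3·E·I) (SI units).
  A: delta = (17000 × 3.8^3) / (3 × (1.3 × 10¹¹) × 0.00013) = 0.0184 m = 18.4 mm
  B: delta = (17000 × 3.1^3) / (3 × (1.78 × 10¹¹) × 0.00054) = 0.001756 m = 1.756 mm
18.4 mm > 1.756 mm, so A is larger.
Final answer: A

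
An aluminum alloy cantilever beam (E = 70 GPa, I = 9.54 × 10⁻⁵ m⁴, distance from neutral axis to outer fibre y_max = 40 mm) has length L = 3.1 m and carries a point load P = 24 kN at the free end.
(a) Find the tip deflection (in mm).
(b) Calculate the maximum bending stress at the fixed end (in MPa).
(a) Tip deflection of a cantilever with an end point load: δ = P·L^3 / (3·E·I). Convert P = 24 kN = 24000 N, E = 70 GPa = 7 × 10¹⁰ Pa.
  δ = (24000 × 3.1^3) / (3 × (7 × 10¹⁰) × (9.54 × 10⁻⁵)) = 0.03569 m = 35.69 mm
(b) Maximum bending moment at the fixed end: M = P·L = 24000 × 3.1 = 74400 N·m. Convert y_max = 40 mm = 0.04 m.
  σ = M·y_max / I = (74400 × 0.04) / (9.54 × 10⁻⁵) = 3.119 × 10⁷ Pa = 31.19 MPa
Final answer: (a) δ = 35.69 mm, (b) σ = 31.19 MPa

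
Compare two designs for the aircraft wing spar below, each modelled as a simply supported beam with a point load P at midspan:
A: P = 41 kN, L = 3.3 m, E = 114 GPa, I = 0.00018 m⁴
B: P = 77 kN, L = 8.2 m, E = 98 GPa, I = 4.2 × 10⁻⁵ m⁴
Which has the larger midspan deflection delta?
Model: a simply supported beam with a point load P at midspan, so delta = (P·L^3) / (48·E·I) (SI units).
  A: delta = (41000 × 3.3^3) / (48 × (1.14 × 10¹¹) × 0.00018) = 0.001496 m = 1.496 mm
  B: delta = (77000 × 8.2^3) / (48 × (9.8 × 10¹⁰) × (4.2 × 10⁻⁵)) = 0.2149 m = 214.9 mm
214.9 mm > 1.496 mm, so B is larger.
Final answer: B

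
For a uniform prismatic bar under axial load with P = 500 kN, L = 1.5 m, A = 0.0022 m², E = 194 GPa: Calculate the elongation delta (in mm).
Model: a uniform prismatic bar under axial load, so delta = (P·L) / (A·E).
Convert to SI units:
  P = 500 kN = 500000 N
  E = 194 GPa = 1.94 × 10¹¹ Pa
Substitute:
  delta = (500000 × 1.5) / (0.0022 × (1.94 × 10¹¹))
  delta = 0.001757 m
Convert: delta = 0.001757 m = 1.757 mm
Final answer: delta = 1.757 mm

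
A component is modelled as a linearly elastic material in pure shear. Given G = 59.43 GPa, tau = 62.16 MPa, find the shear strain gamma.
Model: a linearly elastic material in pure shear, so tau = G·gamma.
Solve for gamma: gamma = tau / G.
Convert to SI units:
  G = 59.43 GPa = 5.943 × 10¹⁰ Pa
  tau = 62.16 MPa = 6.216 × 10⁷ Pa
Substitute:
  gamma = (6.216 × 10⁷) / (5.943 × 10¹⁰)
  gamma = 0.001046
Final answer: gamma = 0.001046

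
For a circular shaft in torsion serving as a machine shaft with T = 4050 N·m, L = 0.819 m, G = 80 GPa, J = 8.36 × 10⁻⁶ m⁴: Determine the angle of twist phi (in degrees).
Model: a circular shaft in torsion, so phi = (T·L) / (G·J).
Convert to SI units:
  G = 80 GPa = 8 × 10¹⁰ Pa
Substitute:
  phi = (4050 × 0.819) / ((8 × 10¹⁰) × (8.36 × 10⁻⁶))
  phi = 0.00496 rad
Convert to degrees: phi = 0.00496 × 180/π = 0.2842°
Final answer: phi = 0.2842°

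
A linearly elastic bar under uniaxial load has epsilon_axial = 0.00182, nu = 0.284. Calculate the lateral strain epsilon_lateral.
Model: a linearly elastic bar under uniaxial load, so epsilon_lateral = -nu·epsilon_axial.
Substitute:
  epsilon_lateral = -(0.284 × 0.00182)
  epsilon_lateral = -0.0005169
Final answer: epsilon_lateral = -0.0005169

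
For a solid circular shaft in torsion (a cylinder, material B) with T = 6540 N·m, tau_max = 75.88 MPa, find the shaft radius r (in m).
Model: a solid circular shaft in torsion, so tau_max = (2·T) / (π·r^3).
Solve for r: r = ((2·T) / (π·tau_max))^(1/3).
Convert to SI units:
  tau_max = 75.88 MPa = 7.588 × 10⁷ Pa
Substitute:
  r = ((2 × 6540) / (π × (7.588 × 10⁷)))^(1/3)
  r = 0.038 m
Final answer: r = 0.038 m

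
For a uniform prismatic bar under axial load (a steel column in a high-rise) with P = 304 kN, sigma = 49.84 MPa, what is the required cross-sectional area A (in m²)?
Model: a uniform prismatic bar under axial load, so sigma = P / A.
Solve for A: A = P / sigma.
Convert to SI units:
  P = 304 kN = 304000 N
  sigma = 49.84 MPa = 4.984 × 10⁷ Pa
Substitute:
  A = 304000 / (4.984 × 10⁷)
  A = 0.0061 m²
Final answer: A = 0.0061 m²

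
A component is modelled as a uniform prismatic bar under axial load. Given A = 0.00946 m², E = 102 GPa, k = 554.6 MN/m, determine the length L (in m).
Model: a uniform prismatic bar under axial load, so k = (A·E) / L.
Solve for L: L = (A·E) / k.
Convert to SI units:
  E = 102 GPa = 1.02 × 10¹¹ Pa
  k = 554.6 MN/m = 5.546 × 10⁸ N/m
Substitute:
  L = (0.00946 × (1.02 × 10¹¹)) / (5.546 × 10⁸)
  L = 1.74 m
Final answer: L = 1.74 m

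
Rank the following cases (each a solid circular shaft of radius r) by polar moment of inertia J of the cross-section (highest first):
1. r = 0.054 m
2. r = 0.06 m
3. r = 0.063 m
Model: a solid circular shaft of radius r, so J = (π·r^4) / 2 (SI units).
  Case 1: J = (π × 0.054^4) / 2 = 1.336 × 10⁻⁵ m⁴
  Case 2: J = (π × 0.06^4) / 2 = 2.036 × 10⁻⁵ m⁴
  Case 3: J = (π × 0.063^4) / 2 = 2.474 × 10⁻⁵ m⁴
Ordering: 2.474 × 10⁻⁵ m⁴ (case 3) > 2.036 × 10⁻⁵ m⁴ (case 2) > 1.336 × 10⁻⁵ m⁴ (case 1)
Final answer: 3, 2, 1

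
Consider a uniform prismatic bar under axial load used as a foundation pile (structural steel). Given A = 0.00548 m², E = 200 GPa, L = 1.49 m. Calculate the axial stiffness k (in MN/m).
Model: a uniform prismatic bar under axial load, so k = (A·E) / L.
Convert to SI units:
  E = 200 GPa = 2 × 10¹¹ Pa
Substitute:
  k = (0.00548 × (2 × 10¹¹)) / 1.49
  k = 7.356 × 10⁸ N/m
Convert: k = 7.356 × 10⁸ N/m = 735.6 MN/m
Final answer: k = 735.6 MN/m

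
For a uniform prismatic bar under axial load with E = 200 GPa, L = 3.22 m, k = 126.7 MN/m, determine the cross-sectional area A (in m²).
Model: a uniform prismatic bar under axial load, so k = (A·E) / L.
Solve for A: A = (k·L) / E.
Convert to SI units:
  E = 200 GPa = 2 × 10¹¹ Pa
  k = 126.7 MN/m = 1.267 × 10⁸ N/m
Substitute:
  A = ((1.267 × 10⁸) × 3.22) / (2 × 10¹¹)
  A = 0.00204 m²
Final answer: A = 0.00204 m²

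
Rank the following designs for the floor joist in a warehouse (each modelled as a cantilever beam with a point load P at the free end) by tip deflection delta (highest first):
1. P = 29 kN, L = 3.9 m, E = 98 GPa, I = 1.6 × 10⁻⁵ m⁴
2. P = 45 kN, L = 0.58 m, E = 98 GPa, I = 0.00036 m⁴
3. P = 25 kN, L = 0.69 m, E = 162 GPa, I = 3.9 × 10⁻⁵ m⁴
Model: a cantilever beam with a point load P at the free end, so delta = (P·L^3) / (3·E·I) (SI units).
  Case 1: delta = (29000 × 3.9^3) / (3 × (9.8 × 10¹⁰) × (1.6 × 10⁻⁵)) = 0.3657 m = 365.7 mm
  Case 2: delta = (45000 × 0.58^3) / (3 × (9.8 × 10¹⁰) × 0.00036) = 8.296 × 10⁻⁵ m = 0.08296 mm
  Case 3: delta = (25000 × 0.69^3) / (3 × (1.62 × 10¹¹) × (3.9 × 10⁻⁵)) = 0.0004333 m = 0.4333 mm
Ordering: 365.7 mm (case 1) > 0.4333 mm (case 3) > 0.08296 mm (case 2)
Final answer: 1, 3, 2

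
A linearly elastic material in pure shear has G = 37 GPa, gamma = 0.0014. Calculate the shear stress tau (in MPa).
Model: a linearly elastic material in pure shear, so tau = G·gamma.
Convert to SI units:
  G = 37 GPa = 3.7 × 10¹⁰ Pa
Substitute:
  tau = (3.7 × 10¹⁰) × 0.0014
  tau = 5.18 × 10⁷ Pa
Convert: tau = 5.18 × 10⁷ Pa = 51.8 MPa
Final answer: tau = 51.8 MPa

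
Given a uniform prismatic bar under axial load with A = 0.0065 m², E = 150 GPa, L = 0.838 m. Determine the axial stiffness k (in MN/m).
Model: a uniform prismatic bar under axial load, so k = (A·E) / L.
Convert to SI units:
  E = 150 GPa = 1.5 × 10¹¹ Pa
Substitute:
  k = (0.0065 × (1.5 × 10¹¹)) / 0.838
  k = 1.163 × 10⁹ N/m
Convert: k = 1.163 × 10⁹ N/m = 1163 MN/m
Final answer: k = 1163 MN/m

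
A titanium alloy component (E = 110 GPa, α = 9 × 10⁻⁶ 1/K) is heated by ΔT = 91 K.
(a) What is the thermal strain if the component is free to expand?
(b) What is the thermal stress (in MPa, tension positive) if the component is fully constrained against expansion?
(a) Free thermal strain ε_th = α·ΔT = (9 × 10⁻⁶) × 91 = 0.000819
(b) Fully constrained, the expansion is suppressed, so σ = -E·α·ΔT. Convert E = 110 GPa = 1.1 × 10¹¹ Pa.
  σ = -(1.1 × 10¹¹) × (9 × 10⁻⁶) × 91 = -9.009 × 10⁷ Pa = -90.09 MPa (compressive)
Final answer: (a) ε_th = 0.000819, (b) σ = -90.09 MPa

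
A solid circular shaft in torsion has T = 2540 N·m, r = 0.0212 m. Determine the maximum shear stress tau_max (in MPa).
Model: a solid circular shaft in torsion, so tau_max = (2·T) / (π·r^3).
Substitute:
  tau_max = (2 × 2540) / (π × 0.0212^3)
  tau_max = 1.697 × 10⁸ Pa
Convert: tau_max = 1.697 × 10⁸ Pa = 169.7 MPa
Final answer: tau_max = 169.7 MPa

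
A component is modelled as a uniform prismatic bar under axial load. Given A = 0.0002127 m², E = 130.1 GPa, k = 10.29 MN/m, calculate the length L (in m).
Model: a uniform prismatic bar under axial load, so k = (A·E) / L.
Solve for L: L = (A·E) / k.
Convert to SI units:
  E = 130.1 GPa = 1.301 × 10¹¹ Pa
  k = 10.29 MN/m = 1.029 × 10⁷ N/m
Substitute:
  L = (0.0002127 × (1.301 × 10¹¹)) / (1.029 × 10⁷)
  L = 2.689 m
Final answer: L = 2.689 m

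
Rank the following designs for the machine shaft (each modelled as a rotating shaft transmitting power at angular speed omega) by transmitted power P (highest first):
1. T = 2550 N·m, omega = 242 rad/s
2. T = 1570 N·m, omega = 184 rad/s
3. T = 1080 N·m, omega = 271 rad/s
Model: a rotating shaft transmitting power at angular speed omega, so P = T·omega (SI units).
  Case 1: P = 2550 × 242 = 617100 W = 617.1 kW
  Case 2: P = 1570 × 184 = 288900 W = 288.9 kW
  Case 3: P = 1080 × 271 = 292700 W = 292.7 kW
Ordering: 617.1 kW (case 1) > 292.7 kW (case 3) > 288.9 kW (case 2)
Final answer: 1, 3, 2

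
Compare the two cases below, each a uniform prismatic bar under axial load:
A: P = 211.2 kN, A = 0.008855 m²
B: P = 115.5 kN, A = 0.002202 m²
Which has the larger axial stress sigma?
Model: a uniform prismatic bar under axial load, so sigma = P / A (SI units).
  A: sigma = 211200 / 0.008855 = 2.385 × 10⁷ Pa = 23.85 MPa
  B: sigma = 115500 / 0.002202 = 5.245 × 10⁷ Pa = 52.45 MPa
52.45 MPa > 23.85 MPa, so B is larger.
Final answer: B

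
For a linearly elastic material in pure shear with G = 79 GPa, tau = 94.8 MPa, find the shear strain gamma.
Model: a linearly elastic material in pure shear, so tau = G·gamma.
Solve for gamma: gamma = tau / G.
Convert to SI units:
  G = 79 GPa = 7.9 × 10¹⁰ Pa
  tau = 94.8 MPa = 9.48 × 10⁷ Pa
Substitute:
  gamma = (9.48 × 10⁷) / (7.9 × 10¹⁰)
  gamma = 0.0012
Final answer: gamma = 0.0012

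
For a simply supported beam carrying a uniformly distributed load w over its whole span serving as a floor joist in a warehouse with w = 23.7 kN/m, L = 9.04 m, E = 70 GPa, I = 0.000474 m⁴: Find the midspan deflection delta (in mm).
Model: a simply supported beam carrying a uniformly distributed load w over its whole span, so delta = (5·w·L^4) / (384·E·I).
Convert to SI units:
  w = 23.7 kN/m = 23700 N/m
  E = 70 GPa = 7 × 10¹⁰ Pa
Substitute:
  delta = (5 × 23700 × 9.04^4) / (384 × (7 × 10¹⁰) × 0.000474)
  delta = 0.06211 m
Convert: delta = 0.06211 m = 62.11 mm
Final answer: delta = 62.11 mm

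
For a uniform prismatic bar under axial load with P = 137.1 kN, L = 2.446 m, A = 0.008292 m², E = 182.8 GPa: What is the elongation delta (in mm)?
Model: a uniform prismatic bar under axial load, so delta = (P·L) / (A·E).
Convert to SI units:
  P = 137.1 kN = 137100 N
  E = 182.8 GPa = 1.828 × 10¹¹ Pa
Substitute:
  delta = (137100 × 2.446) / (0.008292 × (1.828 × 10¹¹))
  delta = 0.0002212 m
Convert: delta = 0.0002212 m = 0.2212 mm
Final answer: delta = 0.2212 mm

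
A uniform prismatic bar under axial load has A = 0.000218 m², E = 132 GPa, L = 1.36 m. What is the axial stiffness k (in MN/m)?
Model: a uniform prismatic bar under axial load, so k = (A·E) / L.
Convert to SI units:
  E = 132 GPa = 1.32 × 10¹¹ Pa
Substitute:
  k = (0.000218 × (1.32 × 10¹¹)) / 1.36
  k = 2.116 × 10⁷ N/m
Convert: k = 2.116 × 10⁷ N/m = 21.16 MN/m
Final answer: k = 21.16 MN/m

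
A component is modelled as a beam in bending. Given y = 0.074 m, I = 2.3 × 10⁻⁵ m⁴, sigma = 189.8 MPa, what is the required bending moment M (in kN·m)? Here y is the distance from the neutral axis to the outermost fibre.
Model: a beam in bending, so sigma = (M·y) / I.
Solve for M: M = (sigma·I) / y.
Convert to SI units:
  sigma = 189.8 MPa = 1.898 × 10⁸ Pa
Substitute:
  M = ((1.898 × 10⁸) × (2.3 × 10⁻⁵)) / 0.074
  M = 58990 N·m
Convert: M = 58990 N·m = 58.99 kN·m
Final answer: M = 58.99 kN·m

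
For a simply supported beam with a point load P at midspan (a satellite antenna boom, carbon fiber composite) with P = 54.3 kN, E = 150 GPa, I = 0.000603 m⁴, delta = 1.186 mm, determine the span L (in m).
Model: a simply supported beam with a point load P at midspan, so delta = (P·L^3) / (48·E·I).
Solve for L: L = ((48·delta·E·I) / P)^(1/3).
Convert to SI units:
  P = 54.3 kN = 54300 N
  E = 150 GPa = 1.5 × 10¹¹ Pa
  delta = 1.186 mm = 0.001186 m
Substitute:
  L = ((48 × 0.001186 × (1.5 × 10¹¹) × 0.000603) / 54300)^(1/3)
  L = 4.56 m
Final answer: L = 4.56 m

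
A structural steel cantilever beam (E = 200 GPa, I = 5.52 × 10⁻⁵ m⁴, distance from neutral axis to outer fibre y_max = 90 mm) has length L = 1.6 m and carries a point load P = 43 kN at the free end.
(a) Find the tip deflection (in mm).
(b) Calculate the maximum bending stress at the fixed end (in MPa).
(a) Tip deflection of a cantilever with an end point load: δ = P·L^3 / (3·E·I). Convert P = 43 kN = 43000 N, E = 200 GPa = 2 × 10¹¹ Pa.
  δ = (43000 × 1.6^3) / (3 × (2 × 10¹¹) × (5.52 × 10⁻⁵)) = 0.005318 m = 5.318 mm
(b) Maximum bending moment at the fixed end: M = P·L = 43000 × 1.6 = 68800 N·m. Convert y_max = 90 mm = 0.09 m.
  σ = M·y_max / I = (68800 × 0.09) / (5.52 × 10⁻⁵) = 1.122 × 10⁸ Pa = 112.2 MPa
Final answer: (a) δ = 5.318 mm, (b) σ = 112.2 MPa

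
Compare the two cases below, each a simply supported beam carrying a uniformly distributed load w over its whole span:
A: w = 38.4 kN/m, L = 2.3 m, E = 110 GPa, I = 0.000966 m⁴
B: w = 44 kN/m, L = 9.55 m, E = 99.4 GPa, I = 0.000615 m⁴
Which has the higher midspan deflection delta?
Model: a simply supported beam carrying a uniformly distributed load w over its whole span, so delta = (5·w·L^4) / (384·E·I) (SI units).
  A: delta = (5 × 38400 × 2.3^4) / (384 × (1.1 × 10¹¹) × 0.000966) = 0.0001317 m = 0.1317 mm
  B: delta = (5 × 44000 × 9.55^4) / (384 × (9.94 × 10¹⁰) × 0.000615) = 0.07795 m = 77.95 mm
77.95 mm > 0.1317 mm, so B is larger.
Final answer: B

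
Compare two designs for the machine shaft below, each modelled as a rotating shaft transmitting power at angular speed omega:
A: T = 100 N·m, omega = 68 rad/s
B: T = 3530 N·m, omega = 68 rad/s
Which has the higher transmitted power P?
Model: a rotating shaft transmitting power at angular speed omega, so P = T·omega (SI units).
  A: P = 100 × 68 = 6800 W = 6.8 kW
  B: P = 3530 × 68 = 240000 W = 240 kW
240 kW > 6.8 kW, so B is larger.
Final answer: B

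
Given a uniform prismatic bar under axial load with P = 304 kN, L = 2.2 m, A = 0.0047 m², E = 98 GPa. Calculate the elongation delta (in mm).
Model: a uniform prismatic bar under axial load, so delta = (P·L) / (A·E).
Convert to SI units:
  P = 304 kN = 304000 N
  E = 98 GPa = 9.8 × 10¹⁰ Pa
Substitute:
  delta = (304000 × 2.2) / (0.0047 × (9.8 × 10¹⁰))
  delta = 0.001452 m
Convert: delta = 0.001452 m = 1.452 mm
Final answer: delta = 1.452 mm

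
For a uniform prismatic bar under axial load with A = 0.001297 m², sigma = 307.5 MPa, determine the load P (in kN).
Model: a uniform prismatic bar under axial load, so sigma = P / A.
Solve for P: P = sigma·A.
Convert to SI units:
  sigma = 307.5 MPa = 3.075 × 10⁸ Pa
Substitute:
  P = (3.075 × 10⁸) × 0.001297
  P = 398800 N
Convert: P = 398800 N = 398.8 kN
Final answer: P = 398.8 kN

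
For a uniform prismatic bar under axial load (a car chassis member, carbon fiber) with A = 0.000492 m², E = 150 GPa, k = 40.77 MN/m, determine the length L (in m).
Model: a uniform prismatic bar under axial load, so k = (A·E) / L.
Solve for L: L = (A·E) / k.
Convert to SI units:
  E = 150 GPa = 1.5 × 10¹¹ Pa
  k = 40.77 MN/m = 4.077 × 10⁷ N/m
Substitute:
  L = (0.000492 × (1.5 × 10¹¹)) / (4.077 × 10⁷)
  L = 1.81 m
Final answer: L = 1.81 m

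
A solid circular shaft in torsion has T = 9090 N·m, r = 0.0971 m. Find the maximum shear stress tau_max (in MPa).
Model: a solid circular shaft in torsion, so tau_max = (2·T) / (π·r^3).
Substitute:
  tau_max = (2 × 9090) / (π × 0.0971^3)
  tau_max = 6.321 × 10⁶ Pa
Convert: tau_max = 6.321 × 10⁶ Pa = 6.321 MPa
Final answer: tau_max = 6.321 MPa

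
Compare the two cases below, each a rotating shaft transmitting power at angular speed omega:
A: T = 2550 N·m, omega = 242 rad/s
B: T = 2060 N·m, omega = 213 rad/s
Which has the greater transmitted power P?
Model: a rotating shaft transmitting power at angular speed omega, so P = T·omega (SI units).
  A: P = 2550 × 242 = 617100 W = 617.1 kW
  B: P = 2060 × 213 = 438800 W = 438.8 kW
617.1 kW > 438.8 kW, so A is larger.
Final answer: A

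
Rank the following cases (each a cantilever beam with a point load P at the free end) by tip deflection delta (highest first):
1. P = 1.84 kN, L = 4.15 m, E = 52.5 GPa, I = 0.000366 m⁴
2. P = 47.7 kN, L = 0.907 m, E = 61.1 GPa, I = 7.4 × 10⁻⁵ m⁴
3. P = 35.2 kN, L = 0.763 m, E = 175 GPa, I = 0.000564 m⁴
Model: a cantilever beam with a point load P at the free end, so delta = (P·L^3) / (3·E·I) (SI units).
  Case 1: delta = (1840 × 4.15^3) / (3 × (5.25 × 10¹⁰) × 0.000366) = 0.002281 m = 2.281 mm
  Case 2: delta = (47700 × 0.907^3) / (3 × (6.11 × 10¹⁰) × (7.4 × 10⁻⁵)) = 0.002624 m = 2.624 mm
  Case 3: delta = (35200 × 0.763^3) / (3 × (1.75 × 10¹¹) × 0.000564) = 5.281 × 10⁻⁵ m = 0.05281 mm
Ordering: 2.624 mm (case 2) > 2.281 mm (case 1) > 0.05281 mm (case 3)
Final answer: 2, 1, 3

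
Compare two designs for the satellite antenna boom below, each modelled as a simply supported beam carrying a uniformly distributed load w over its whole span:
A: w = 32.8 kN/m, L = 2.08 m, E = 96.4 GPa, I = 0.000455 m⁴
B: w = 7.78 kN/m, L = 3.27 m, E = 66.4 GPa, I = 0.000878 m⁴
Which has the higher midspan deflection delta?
Model: a simply supported beam carrying a uniformly distributed load w over its whole span, so delta = (5·w·L^4) / (384·E·I) (SI units).
  A: delta = (5 × 32800 × 2.08^4) / (384 × (9.64 × 10¹⁰) × 0.000455) = 0.0001823 m = 0.1823 mm
  B: delta = (5 × 7780 × 3.27^4) / (384 × (6.64 × 10¹⁰) × 0.000878) = 0.0001987 m = 0.1987 mm
0.1987 mm > 0.1823 mm, so B is larger.
Final answer: B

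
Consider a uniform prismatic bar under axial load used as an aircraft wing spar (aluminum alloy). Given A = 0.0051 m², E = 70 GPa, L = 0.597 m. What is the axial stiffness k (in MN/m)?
Model: a uniform prismatic bar under axial load, so k = (A·E) / L.
Convert to SI units:
  E = 70 GPa = 7 × 10¹⁰ Pa
Substitute:
  k = (0.0051 × (7 × 10¹⁰)) / 0.597
  k = 5.98 × 10⁸ N/m
Convert: k = 5.98 × 10⁸ N/m = 598 MN/m
Final answer: k = 598 MN/m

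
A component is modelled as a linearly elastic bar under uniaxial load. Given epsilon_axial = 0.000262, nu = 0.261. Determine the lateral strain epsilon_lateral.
Model: a linearly elastic bar under uniaxial load, so epsilon_lateral = -nu·epsilon_axial.
Substitute:
  epsilon_lateral = -(0.261 × 0.000262)
  epsilon_lateral = -6.838 × 10⁻⁵
Final answer: epsilon_lateral = -6.838 × 10⁻⁵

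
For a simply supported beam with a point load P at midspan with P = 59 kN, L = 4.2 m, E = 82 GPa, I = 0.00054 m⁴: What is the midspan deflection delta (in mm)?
Model: a simply supported beam with a point load P at midspan, so delta = (P·L^3) / (48·E·I).
Convert to SI units:
  P = 59 kN = 59000 N
  E = 82 GPa = 8.2 × 10¹⁰ Pa
Substitute:
  delta = (59000 × 4.2^3) / (48 × (8.2 × 10¹⁰) × 0.00054)
  delta = 0.002057 m
Convert: delta = 0.002057 m = 2.057 mm
Final answer: delta = 2.057 mm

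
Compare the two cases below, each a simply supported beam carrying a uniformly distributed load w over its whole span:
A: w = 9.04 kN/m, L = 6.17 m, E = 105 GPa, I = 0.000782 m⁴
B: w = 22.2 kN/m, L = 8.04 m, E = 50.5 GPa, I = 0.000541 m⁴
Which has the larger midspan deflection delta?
Model: a simply supported beam carrying a uniformly distributed load w over its whole span, so delta = (5·w·L^4) / (384·E·I) (SI units).
  A: delta = (5 × 9040 × 6.17^4) / (384 × (1.05 × 10¹¹) × 0.000782) = 0.002078 m = 2.078 mm
  B: delta = (5 × 22200 × 8.04^4) / (384 × (5.05 × 10¹⁰) × 0.000541) = 0.04421 m = 44.21 mm
44.21 mm > 2.078 mm, so B is larger.
Final answer: B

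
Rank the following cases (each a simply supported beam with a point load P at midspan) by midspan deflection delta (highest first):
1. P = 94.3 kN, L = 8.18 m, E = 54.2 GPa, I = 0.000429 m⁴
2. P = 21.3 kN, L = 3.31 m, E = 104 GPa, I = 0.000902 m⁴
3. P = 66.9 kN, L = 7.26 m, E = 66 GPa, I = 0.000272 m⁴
Model: a simply supported beam with a point load P at midspan, so delta = (P·L^3) / (48·E·I) (SI units).
  Case 1: delta = (94300 × 8.18^3) / (48 × (5.42 × 10¹⁰) × 0.000429) = 0.04625 m = 46.25 mm
  Case 2: delta = (21300 × 3.31^3) / (48 × (1.04 × 10¹¹) × 0.000902) = 0.0001715 m = 0.1715 mm
  Case 3: delta = (66900 × 7.26^3) / (48 × (6.6 × 10¹⁰) × 0.000272) = 0.02971 m = 29.71 mm
Ordering: 46.25 mm (case 1) > 29.71 mm (case 3) > 0.1715 mm (case 2)
Final answer: 1, 3, 2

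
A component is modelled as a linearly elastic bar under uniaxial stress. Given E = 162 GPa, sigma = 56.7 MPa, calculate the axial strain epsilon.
Model: a linearly elastic bar under uniaxial stress, so sigma = E·epsilon.
Solve for epsilon: epsilon = sigma / E.
Convert to SI units:
  E = 162 GPa = 1.62 × 10¹¹ Pa
  sigma = 56.7 MPa = 5.67 × 10⁷ Pa
Substitute:
  epsilon = (5.67 × 10⁷) / (1.62 × 10¹¹)
  epsilon = 0.00035
Final answer: epsilon = 0.00035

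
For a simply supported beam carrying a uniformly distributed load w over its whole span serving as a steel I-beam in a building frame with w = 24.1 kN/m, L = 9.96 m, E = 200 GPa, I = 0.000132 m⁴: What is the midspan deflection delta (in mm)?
Model: a simply supported beam carrying a uniformly distributed load w over its whole span, so delta = (5·w·L^4) / (384·E·I).
Convert to SI units:
  w = 24.1 kN/m = 24100 N/m
  E = 200 GPa = 2 × 10¹¹ Pa
Substitute:
  delta = (5 × 24100 × 9.96^4) / (384 × (2 × 10¹¹) × 0.000132)
  delta = 0.117 m
Convert: delta = 0.117 m = 117 mm
Final answer: delta = 117 mm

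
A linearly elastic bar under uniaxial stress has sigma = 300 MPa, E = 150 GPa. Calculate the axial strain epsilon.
Model: a linearly elastic bar under uniaxial stress, so epsilon = sigma / E.
Convert to SI units:
  sigma = 300 MPa = 3 × 10⁸ Pa
  E = 150 GPa = 1.5 × 10¹¹ Pa
Substitute:
  epsilon = (3 × 10⁸) / (1.5 × 10¹¹)
  epsilon = 0.002
Final answer: epsilon = 0.002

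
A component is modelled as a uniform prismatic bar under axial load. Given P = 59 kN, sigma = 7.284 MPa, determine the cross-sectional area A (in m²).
Model: a uniform prismatic bar under axial load, so sigma = P / A.
Solve for A: A = P / sigma.
Convert to SI units:
  P = 59 kN = 59000 N
  sigma = 7.284 MPa = 7.284 × 10⁶ Pa
Substitute:
  A = 59000 / (7.284 × 10⁶)
  A = 0.0081 m²
Final answer: A = 0.0081 m²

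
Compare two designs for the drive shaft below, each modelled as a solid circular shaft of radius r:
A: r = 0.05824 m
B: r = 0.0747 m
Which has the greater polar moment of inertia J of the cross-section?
Model: a solid circular shaft of radius r, so J = (π·r^4) / 2 (SI units).
  A: J = (π × 0.05824^4) / 2 = 1.807 × 10⁻⁵ m⁴
  B: J = (π × 0.0747^4) / 2 = 4.891 × 10⁻⁵ m⁴
4.891 × 10⁻⁵ m⁴ > 1.807 × 10⁻⁵ m⁴, so B is larger.
Final answer: B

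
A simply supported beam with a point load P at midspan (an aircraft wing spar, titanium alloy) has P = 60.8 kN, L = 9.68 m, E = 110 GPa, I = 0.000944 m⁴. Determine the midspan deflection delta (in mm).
Model: a simply supported beam with a point load P at midspan, so delta = (P·L^3) / (48·E·I).
Convert to SI units:
  P = 60.8 kN = 60800 N
  E = 110 GPa = 1.1 × 10¹¹ Pa
Substitute:
  delta = (60800 × 9.68^3) / (48 × (1.1 × 10¹¹) × 0.000944)
  delta = 0.01106 m
Convert: delta = 0.01106 m = 11.06 mm
Final answer: delta = 11.06 mm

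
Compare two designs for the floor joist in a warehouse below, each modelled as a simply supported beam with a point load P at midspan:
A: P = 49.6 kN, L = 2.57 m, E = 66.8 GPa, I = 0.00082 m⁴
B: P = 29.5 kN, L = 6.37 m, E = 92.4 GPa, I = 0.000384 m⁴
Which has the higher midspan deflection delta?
Model: a simply supported beam with a point load P at midspan, so delta = (P·L^3) / (48·E·I) (SI units).
  A: delta = (49600 × 2.57^3) / (48 × (6.68 × 10¹⁰) × 0.00082) = 0.0003202 m = 0.3202 mm
  B: delta = (29500 × 6.37^3) / (48 × (9.24 × 10¹⁰) × 0.000384) = 0.004477 m = 4.477 mm
4.477 mm > 0.3202 mm, so B is larger.
Final answer: B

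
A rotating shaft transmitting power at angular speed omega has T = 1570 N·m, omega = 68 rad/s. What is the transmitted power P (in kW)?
Model: a rotating shaft transmitting power at angular speed omega, so P = T·omega.
Substitute:
  P = 1570 × 68
  P = 106800 W
Convert: P = 106800 W = 106.8 kW
Final answer: P = 106.8 kW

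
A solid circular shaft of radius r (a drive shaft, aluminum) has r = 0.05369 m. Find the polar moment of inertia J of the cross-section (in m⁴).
Model: a solid circular shaft of radius r, so J = (π·r^4) / 2.
Substitute:
  J = (π × 0.05369^4) / 2
  J = 1.305 × 10⁻⁵ m⁴
Final answer: J = 1.305 × 10⁻⁵ m⁴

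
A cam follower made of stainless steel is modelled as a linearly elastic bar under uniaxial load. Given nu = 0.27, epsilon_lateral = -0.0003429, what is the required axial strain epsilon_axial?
Model: a linearly elastic bar under uniaxial load, so epsilon_lateral = -nu·epsilon_axial.
Solve for epsilon_axial: epsilon_axial = -epsilon_lateral / nu.
Substitute:
  epsilon_axial = -(-0.0003429) / 0.27
  epsilon_axial = 0.00127
Final answer: epsilon_axial = 0.00127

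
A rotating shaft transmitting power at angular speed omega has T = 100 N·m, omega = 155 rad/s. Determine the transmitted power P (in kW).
Model: a rotating shaft transmitting power at angular speed omega, so P = T·omega.
Substitute:
  P = 100 × 155
  P = 15500 W
Convert: P = 15500 W = 15.5 kW
Final answer: P = 15.5 kW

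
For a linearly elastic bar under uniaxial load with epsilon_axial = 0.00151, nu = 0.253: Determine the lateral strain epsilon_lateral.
Model: a linearly elastic bar under uniaxial load, so epsilon_lateral = -nu·epsilon_axial.
Substitute:
  epsilon_lateral = -(0.253 × 0.00151)
  epsilon_lateral = -0.000382
Final answer: epsilon_lateral = -0.000382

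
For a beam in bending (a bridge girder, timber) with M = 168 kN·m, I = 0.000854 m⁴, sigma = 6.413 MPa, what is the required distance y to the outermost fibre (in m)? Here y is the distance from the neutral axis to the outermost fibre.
Model: a beam in bending, so sigma = (M·y) / I.
Solve for y: y = (sigma·I) / M.
Convert to SI units:
  M = 168 kN·m = 168000 N·m
  sigma = 6.413 MPa = 6.413 × 10⁶ Pa
Substitute:
  y = ((6.413 × 10⁶) × 0.000854) / 168000
  y = 0.0326 m
Final answer: y = 0.0326 m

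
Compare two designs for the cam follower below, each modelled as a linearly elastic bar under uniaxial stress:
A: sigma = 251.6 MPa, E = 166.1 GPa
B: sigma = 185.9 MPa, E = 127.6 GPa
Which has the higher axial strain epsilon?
Model: a linearly elastic bar under uniaxial stress, so epsilon = sigma / E (SI units).
  A: epsilon = (2.516 × 10⁸) / (1.661 × 10¹¹) = 0.001515
  B: epsilon = (1.859 × 10⁸) / (1.276 × 10¹¹) = 0.001457
0.001515 > 0.001457, so A is larger.
Final answer: A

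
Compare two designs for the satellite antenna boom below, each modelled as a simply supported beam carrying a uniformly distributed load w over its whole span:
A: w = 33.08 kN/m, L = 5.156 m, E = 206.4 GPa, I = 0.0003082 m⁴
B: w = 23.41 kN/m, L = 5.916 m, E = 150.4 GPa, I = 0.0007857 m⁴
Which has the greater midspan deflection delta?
Model: a simply supported beam carrying a uniformly distributed load w over its whole span, so delta = (5·w·L^4) / (384·E·I) (SI units).
  A: delta = (5 × 33080 × 5.156^4) / (384 × (2.064 × 10¹¹) × 0.0003082) = 0.004785 m = 4.785 mm
  B: delta = (5 × 23410 × 5.916^4) / (384 × (1.504 × 10¹¹) × 0.0007857) = 0.00316 m = 3.16 mm
4.785 mm > 3.16 mm, so A is larger.
Final answer: A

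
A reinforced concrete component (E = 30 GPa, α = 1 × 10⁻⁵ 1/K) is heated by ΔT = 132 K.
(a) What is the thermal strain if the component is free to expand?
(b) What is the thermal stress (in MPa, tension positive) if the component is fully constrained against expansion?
(a) Free thermal strain ε_th = α·ΔT = (1 × 10⁻⁵) × 132 = 0.00132
(b) Fully constrained, the expansion is suppressed, so σ = -E·α·ΔT. Convert E = 30 GPa = 3 × 10¹⁰ Pa.
  σ = -(3 × 10¹⁰) × (1 × 10⁻⁵) × 132 = -3.96 × 10⁷ Pa = -39.6 MPa (compressive)
Final answer: (a) ε_th = 0.00132, (b) σ = -39.6 MPa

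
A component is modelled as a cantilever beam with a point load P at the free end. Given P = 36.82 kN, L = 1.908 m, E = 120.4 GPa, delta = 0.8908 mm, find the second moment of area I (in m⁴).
Model: a cantilever beam with a point load P at the free end, so delta = (P·L^3) / (3·E·I).
Solve for I: I = (P·L^3) / (3·delta·E).
Convert to SI units:
  P = 36.82 kN = 36820 N
  E = 120.4 GPa = 1.204 × 10¹¹ Pa
  delta = 0.8908 mm = 0.0008908 m
Substitute:
  I = (36820 × 1.908^3) / (3 × 0.0008908 × (1.204 × 10¹¹))
  I = 0.0007949 m⁴
Final answer: I = 0.0007949 m⁴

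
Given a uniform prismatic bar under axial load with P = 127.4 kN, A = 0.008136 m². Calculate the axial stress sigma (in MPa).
Model: a uniform prismatic bar under axial load, so sigma = P / A.
Convert to SI units:
  P = 127.4 kN = 127400 N
Substitute:
  sigma = 127400 / 0.008136
  sigma = 1.566 × 10⁷ Pa
Convert: sigma = 1.566 × 10⁷ Pa = 15.66 MPa
Final answer: sigma = 15.66 MPa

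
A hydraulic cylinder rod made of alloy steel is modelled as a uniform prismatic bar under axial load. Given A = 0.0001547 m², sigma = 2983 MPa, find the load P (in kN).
Model: a uniform prismatic bar under axial load, so sigma = P / A.
Solve for P: P = sigma·A.
Convert to SI units:
  sigma = 2983 MPa = 2.983 × 10⁹ Pa
Substitute:
  P = (2.983 × 10⁹) × 0.0001547
  P = 461500 N
Convert: P = 461500 N = 461.5 kN
Final answer: P = 461.5 kN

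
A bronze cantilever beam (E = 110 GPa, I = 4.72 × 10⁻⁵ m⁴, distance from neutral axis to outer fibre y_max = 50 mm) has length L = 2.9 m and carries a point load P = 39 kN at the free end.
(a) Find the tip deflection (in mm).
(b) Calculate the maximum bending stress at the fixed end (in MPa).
(a) Tip deflection of a cantilever with an end point load: δ = P·L^3 / (3·E·I). Convert P = 39 kN = 39000 N, E = 110 GPa = 1.1 × 10¹¹ Pa.
  δ = (39000 × 2.9^3) / (3 × (1.1 × 10¹¹) × (4.72 × 10⁻⁵)) = 0.06107 m = 61.07 mm
(b) Maximum bending moment at the fixed end: M = P·L = 39000 × 2.9 = 113100 N·m. Convert y_max = 50 mm = 0.05 m.
  σ = M·y_max / I = (113100 × 0.05) / (4.72 × 10⁻⁵) = 1.198 × 10⁸ Pa = 119.8 MPa
Final answer: (a) δ = 61.07 mm, (b) σ = 119.8 MPa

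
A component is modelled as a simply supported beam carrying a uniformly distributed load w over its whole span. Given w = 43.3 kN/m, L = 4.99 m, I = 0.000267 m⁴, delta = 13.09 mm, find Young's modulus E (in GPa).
Model: a simply supported beam carrying a uniformly distributed load w over its whole span, so delta = (5·w·L^4) / (384·E·I).
Solve for E: E = (5·w·L^4) / (384·delta·I).
Convert to SI units:
  w = 43.3 kN/m = 43300 N/m
  delta = 13.09 mm = 0.01309 m
Substitute:
  E = (5 × 43300 × 4.99^4) / (384 × 0.01309 × 0.000267)
  E = 1 × 10¹¹ Pa
Convert: E = 1 × 10¹¹ Pa = 100 GPa
Final answer: E = 100 GPa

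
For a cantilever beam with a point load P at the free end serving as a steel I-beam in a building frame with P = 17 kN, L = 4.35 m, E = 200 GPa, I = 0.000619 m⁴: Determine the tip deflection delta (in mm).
Model: a cantilever beam with a point load P at the free end, so delta = (P·L^3) / (3·E·I).
Convert to SI units:
  P = 17 kN = 17000 N
  E = 200 GPa = 2 × 10¹¹ Pa
Substitute:
  delta = (17000 × 4.35^3) / (3 × (2 × 10¹¹) × 0.000619)
  delta = 0.003768 m
Convert: delta = 0.003768 m = 3.768 mm
Final answer: delta = 3.768 mm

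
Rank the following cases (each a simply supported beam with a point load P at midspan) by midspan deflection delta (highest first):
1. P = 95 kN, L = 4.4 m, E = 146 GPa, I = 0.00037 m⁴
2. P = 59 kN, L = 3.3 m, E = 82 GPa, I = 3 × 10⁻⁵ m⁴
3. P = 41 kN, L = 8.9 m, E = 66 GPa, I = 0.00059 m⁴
Model: a simply supported beam with a point load P at midspan, so delta = (P·L^3) / (48·E·I) (SI units).
  Case 1: delta = (95000 × 4.4^3) / (48 × (1.46 × 10¹¹) × 0.00037) = 0.003121 m = 3.121 mm
  Case 2: delta = (59000 × 3.3^3) / (48 × (8.2 × 10¹⁰) × (3 × 10⁻⁵)) = 0.01796 m = 17.96 mm
  Case 3: delta = (41000 × 8.9^3) / (48 × (6.6 × 10¹⁰) × 0.00059) = 0.01546 m = 15.46 mm
Ordering: 17.96 mm (case 2) > 15.46 mm (case 3) > 3.121 mm (case 1)
Final answer: 2, 3, 1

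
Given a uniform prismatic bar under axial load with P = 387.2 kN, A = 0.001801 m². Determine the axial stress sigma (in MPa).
Model: a uniform prismatic bar under axial load, so sigma = P / A.
Convert to SI units:
  P = 387.2 kN = 387200 N
Substitute:
  sigma = 387200 / 0.001801
  sigma = 2.15 × 10⁸ Pa
Convert: sigma = 2.15 × 10⁸ Pa = 215 MPa
Final answer: sigma = 215 MPa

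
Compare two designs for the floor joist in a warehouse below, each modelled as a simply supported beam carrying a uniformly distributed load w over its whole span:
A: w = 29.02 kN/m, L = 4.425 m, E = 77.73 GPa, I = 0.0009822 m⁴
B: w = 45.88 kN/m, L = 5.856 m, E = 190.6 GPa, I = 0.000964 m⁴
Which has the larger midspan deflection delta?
Model: a simply supported beam carrying a uniformly distributed load w over its whole span, so delta = (5·w·L^4) / (384·E·I) (SI units).
  A: delta = (5 × 29020 × 4.425^4) / (384 × (7.773 × 10¹⁰) × 0.0009822) = 0.001898 m = 1.898 mm
  B: delta = (5 × 45880 × 5.856^4) / (384 × (1.906 × 10¹¹) × 0.000964) = 0.003824 m = 3.824 mm
3.824 mm > 1.898 mm, so B is larger.
Final answer: B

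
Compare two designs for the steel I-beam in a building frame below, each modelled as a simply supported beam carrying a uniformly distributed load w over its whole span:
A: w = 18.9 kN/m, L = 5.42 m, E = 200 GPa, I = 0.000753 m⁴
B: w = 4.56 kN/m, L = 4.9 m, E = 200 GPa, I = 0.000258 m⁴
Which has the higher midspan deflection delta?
Model: a simply supported beam carrying a uniformly distributed load w over its whole span, so delta = (5·w·L^4) / (384·E·I) (SI units).
  A: delta = (5 × 18900 × 5.42^4) / (384 × (2 × 10¹¹) × 0.000753) = 0.00141 m = 1.41 mm
  B: delta = (5 × 4560 × 4.9^4) / (384 × (2 × 10¹¹) × 0.000258) = 0.0006633 m = 0.6633 mm
1.41 mm > 0.6633 mm, so A is larger.
Final answer: A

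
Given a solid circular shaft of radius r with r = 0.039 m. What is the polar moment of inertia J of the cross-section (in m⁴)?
Model: a solid circular shaft of radius r, so J = (π·r^4) / 2.
Substitute:
  J = (π × 0.039^4) / 2
  J = 3.634 × 10⁻⁶ m⁴
Final answer: J = 3.634 × 10⁻⁶ m⁴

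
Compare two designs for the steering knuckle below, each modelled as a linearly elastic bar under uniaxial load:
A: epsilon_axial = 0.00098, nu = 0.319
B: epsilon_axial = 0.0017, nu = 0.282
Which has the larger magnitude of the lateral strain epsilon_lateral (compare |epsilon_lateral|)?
Model: a linearly elastic bar under uniaxial load, so epsilon_lateral = -nu·epsilon_axial (SI units).
  A: epsilon_lateral = -(0.319 × 0.00098) = -0.0003126
  B: epsilon_lateral = -(0.282 × 0.0017) = -0.0004794
|epsilon_lateral|: A = 0.0003126, B = 0.0004794, so B is larger in magnitude.
Final answer: B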